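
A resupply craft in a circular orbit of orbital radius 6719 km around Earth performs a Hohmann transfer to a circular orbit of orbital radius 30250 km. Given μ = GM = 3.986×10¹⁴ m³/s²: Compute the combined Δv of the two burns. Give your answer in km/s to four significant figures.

Δv_total ≈ 3.592 km/s

r₁ = 6719 km = 6.719×10⁶ m.
r₂ = 30250 km = 3.025×10⁷ m.
Transfer ellipse a_t = (r₁ + r₂)/2 = 1.848×10⁷ m.
At r₁: circular v_c1 = √(μ/r₁) = 7702 m/s; transfer-perigee v_p = √[μ(2/r₁ − 1/a_t)] = 9853 m/s.
Δv₁ = v_p − v_c1 = 2151 m/s.
At r₂: circular v_c2 = √(μ/r₂) = 3630 m/s; transfer-apogee v_a = √[μ(2/r₂ − 1/a_t)] = 2189 m/s.
Δv₂ = v_c2 − v_a = 1441 m/s.
Total Δv = Δv₁ + Δv₂ = 3592 m/s = 3.592 km/s.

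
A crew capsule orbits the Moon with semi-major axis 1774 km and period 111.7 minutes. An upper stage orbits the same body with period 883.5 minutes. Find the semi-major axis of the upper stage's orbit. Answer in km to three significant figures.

a₂ ≈ 7040 km

Kepler's third law: a³ ∝ T², so a₂ = a₁ (T₂/T₁)^(2/3).
T₂/T₁ = 7.910, (T₂/T₁)^(2/3) = 3.970.
a₂ = 1774 × 3.970 = 7042 km.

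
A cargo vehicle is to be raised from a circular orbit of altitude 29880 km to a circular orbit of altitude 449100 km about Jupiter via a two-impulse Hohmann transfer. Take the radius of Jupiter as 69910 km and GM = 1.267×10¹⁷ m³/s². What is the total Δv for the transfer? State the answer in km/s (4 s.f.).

r₁ = 69910 + 29880 = 99790 km = 9.9790×10⁷ m.
r₂ = 69910 + 449100 = 519010 km = 5.1901×10⁸ m.
Transfer ellipse a_t = (r₁ + r₂)/2 = 3.094×10⁸ m.
At r₁: circular v_c1 = √(μ/r₁) = 35630 m/s; transfer-perijove v_p = √[μ(2/r₁ − 1/a_t)] = 46150 m/s.
Δv₁ = v_p − v_c1 = 10520 m/s.
At r₂: circular v_c2 = √(μ/r₂) = 15620 m/s; transfer-apojove v_a = √[μ(2/r₂ − 1/a_t)] = 8873 m/s.
Δv₂ = v_c2 − v_a = 6751 m/s.
Total Δv = Δv₁ + Δv₂ = 17270 m/s = 17.27 km/s.

Δv_total ≈ 17.27 km/s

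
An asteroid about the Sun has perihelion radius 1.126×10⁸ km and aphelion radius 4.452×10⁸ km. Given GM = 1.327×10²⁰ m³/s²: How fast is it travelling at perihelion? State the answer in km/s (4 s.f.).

v ≈ 43.37 km/s

Semi-major axis a = (r_p + r_a)/2 = 2.7890×10⁸ km = 2.789×10¹¹ m.
Vis-viva: v² = μ(2/r − 1/a) = 1.327×10²⁰ × (1.776×10⁻¹¹ − 3.586×10⁻¹²) = 1.881×10⁹ m²/s².
v = 43370 m/s = 43.37 km/s.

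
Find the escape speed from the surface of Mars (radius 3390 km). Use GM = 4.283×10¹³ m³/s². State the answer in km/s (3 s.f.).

v_esc ≈ 5.03 km/s

r = R = 3.390×10⁶ m.
Escape speed v_esc = √(2μ/r) = √(2 × 4.283×10¹³ / 3.390×10⁶) = √(2.527×10⁷) = 5027 m/s.
= 5.027 km/s.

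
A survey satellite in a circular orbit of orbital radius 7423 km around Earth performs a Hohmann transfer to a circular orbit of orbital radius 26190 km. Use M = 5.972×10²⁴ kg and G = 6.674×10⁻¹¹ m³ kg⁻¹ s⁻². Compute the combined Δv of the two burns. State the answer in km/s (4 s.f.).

μ = GM = 6.674×10⁻¹¹ × 5.972×10²⁴ = 3.986×10¹⁴ m³/s².
r₁ = 7423 km = 7.423×10⁶ m.
r₂ = 26190 km = 2.619×10⁷ m.
Transfer ellipse a_t = (r₁ + r₂)/2 = 1.681×10⁷ m.
At r₁: circular v_c1 = √(μ/r₁) = 7328 m/s; transfer-perigee v_p = √[μ(2/r₁ − 1/a_t)] = 9147 m/s.
Δv₁ = v_p − v_c1 = 1820 m/s.
At r₂: circular v_c2 = √(μ/r₂) = 3901 m/s; transfer-apogee v_a = √[μ(2/r₂ − 1/a_t)] = 2593 m/s.
Δv₂ = v_c2 − v_a = 1308 m/s.
Total Δv = Δv₁ + Δv₂ = 3128 m/s = 3.128 km/s.

Δv_total ≈ 3.128 km/s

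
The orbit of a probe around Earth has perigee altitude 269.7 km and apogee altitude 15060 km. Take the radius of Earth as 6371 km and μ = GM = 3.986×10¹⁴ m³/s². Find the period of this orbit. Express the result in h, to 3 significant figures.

r_p = 6371 + 269.7 = 6640.7 km = 6.6407×10⁶ m.
r_a = 6371 + 15060 = 21431 km = 2.1431×10⁷ m.
Semi-major axis a = (r_p + r_a)/2 = (6640.7 + 21431)/2 = 14036 km = 1.404×10⁷ m.
By Kepler's third law T = 2π√(a³/μ) = 2π × 2.634×10³ = 1.655×10⁴ s.
= 4.597 h.

T ≈ 4.60 h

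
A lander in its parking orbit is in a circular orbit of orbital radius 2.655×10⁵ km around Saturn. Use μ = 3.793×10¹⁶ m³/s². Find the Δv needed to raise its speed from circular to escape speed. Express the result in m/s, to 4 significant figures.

Δv ≈ 4951 m/s

r = 2.655×10⁵ km = 2.655×10⁸ m.
Circular speed v_c = √(μ/r) = 11950 m/s.
Escape speed v_esc = √(2μ/r) = √2 × v_c = 16900 m/s.
Δv = v_esc − v_c = 4951 m/s.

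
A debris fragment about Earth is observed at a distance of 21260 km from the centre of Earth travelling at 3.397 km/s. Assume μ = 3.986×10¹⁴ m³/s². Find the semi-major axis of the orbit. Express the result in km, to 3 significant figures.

a ≈ 15400 km

r = 2.126×10⁷ m.
Specific orbital energy ε = v²/2 − μ/r = (3397)²/2 − 3.986×10¹⁴/2.126×10⁷ = -1.298×10⁷ J/kg.
Since ε = −μ/(2a), a = −μ/(2ε) = 1.536×10⁷ m = 15356 km.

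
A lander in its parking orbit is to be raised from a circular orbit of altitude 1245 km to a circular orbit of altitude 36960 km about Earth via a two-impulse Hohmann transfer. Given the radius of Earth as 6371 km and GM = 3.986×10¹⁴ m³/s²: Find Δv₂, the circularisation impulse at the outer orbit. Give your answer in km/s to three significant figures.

r₁ = 6371 + 1245 = 7616.0 km = 7.6160×10⁶ m.
r₂ = 6371 + 36960 = 43331 km = 4.3331×10⁷ m.
Transfer ellipse a_t = (r₁ + r₂)/2 = 2.547×10⁷ m.
At r₁: circular v_c1 = √(μ/r₁) = 7234 m/s; transfer-perigee v_p = √[μ(2/r₁ − 1/a_t)] = 9435 m/s.
At r₂: circular v_c2 = √(μ/r₂) = 3033 m/s; transfer-apogee v_a = √[μ(2/r₂ − 1/a_t)] = 1658 m/s.
Δv₂ = v_c2 − v_a = 1375 m/s.
= 1.375 km/s.

Δv ≈ 1.37 km/s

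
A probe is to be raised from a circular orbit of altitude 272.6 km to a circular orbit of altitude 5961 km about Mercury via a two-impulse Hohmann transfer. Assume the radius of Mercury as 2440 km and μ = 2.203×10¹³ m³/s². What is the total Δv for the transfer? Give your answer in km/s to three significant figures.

Δv_total ≈ 1.14 km/s

r₁ = 2440 + 272.6 = 2712.6 km = 2.7126×10⁶ m.
r₂ = 2440 + 5961 = 8401.0 km = 8.4010×10⁶ m.
Transfer ellipse a_t = (r₁ + r₂)/2 = 5.557×10⁶ m.
At r₁: circular v_c1 = √(μ/r₁) = 2850 m/s; transfer-periherm v_p = √[μ(2/r₁ − 1/a_t)] = 3504 m/s.
Δv₁ = v_p − v_c1 = 654.2 m/s.
At r₂: circular v_c2 = √(μ/r₂) = 1619 m/s; transfer-apoherm v_a = √[μ(2/r₂ − 1/a_t)] = 1131 m/s.
Δv₂ = v_c2 − v_a = 487.9 m/s.
Total Δv = Δv₁ + Δv₂ = 1142 m/s = 1.142 km/s.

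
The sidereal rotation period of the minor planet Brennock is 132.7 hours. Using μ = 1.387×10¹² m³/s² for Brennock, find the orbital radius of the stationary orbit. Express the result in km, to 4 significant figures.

r_sync ≈ 20010 km

T = 132.7 hours = 4.777×10⁵ s.
A synchronous orbit has period T, so by Kepler's third law a = (μT²/4π²)^(1/3).
μT²/4π² = 1.387×10¹² × (4.777×10⁵)² / 39.48 = 8.018×10²¹ m³.
a = 2.001×10⁷ m = 20015 km.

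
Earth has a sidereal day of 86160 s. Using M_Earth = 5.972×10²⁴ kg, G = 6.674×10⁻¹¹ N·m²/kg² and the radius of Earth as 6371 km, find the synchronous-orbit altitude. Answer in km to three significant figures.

h_sync ≈ 35800 km

μ = GM = 6.674×10⁻¹¹ × 5.972×10²⁴ = 3.986×10¹⁴ m³/s².
A synchronous orbit has period T, so by Kepler's third law a = (μT²/4π²)^(1/3).
μT²/4π² = 3.986×10¹⁴ × (8.616×10⁴)² / 39.48 = 7.495×10²² m³.
a = 4.216×10⁷ m = 42162 km.
Altitude h = a − R = 42162 − 6371 = 35791 km.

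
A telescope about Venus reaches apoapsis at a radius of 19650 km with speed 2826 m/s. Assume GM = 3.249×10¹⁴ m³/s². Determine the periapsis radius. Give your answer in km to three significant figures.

r_a = 1.965×10⁷ m.
Specific energy ε = v²/2 − μ/r = -1.254×10⁷ J/kg, so a = −μ/(2ε) = 1.295×10⁷ m.
The apsides satisfy r_p + r_a = 2a, so the periapsis radius is 2a − r_a = 6.257×10⁶ m = 6256.6 km.

periapsis radius ≈ 6260 km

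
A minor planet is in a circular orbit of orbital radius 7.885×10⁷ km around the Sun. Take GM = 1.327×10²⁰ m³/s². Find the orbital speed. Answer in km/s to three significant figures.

v ≈ 41.0 km/s

r = 7.885×10⁷ km = 7.885×10¹⁰ m.
For a circular orbit v = √(μ/r) = √(1.327×10²⁰ / 7.885×10¹⁰) = √(1.683×10⁹) = 41020 m/s.
That is 41.02 km/s.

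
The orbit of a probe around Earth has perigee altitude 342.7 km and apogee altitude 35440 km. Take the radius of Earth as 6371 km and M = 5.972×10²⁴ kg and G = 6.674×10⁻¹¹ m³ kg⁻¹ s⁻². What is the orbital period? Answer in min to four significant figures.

μ = GM = 6.674×10⁻¹¹ × 5.972×10²⁴ = 3.986×10¹⁴ m³/s².
r_p = 6371 + 342.7 = 6713.7 km = 6.7137×10⁶ m.
r_a = 6371 + 35440 = 41811 km = 4.1811×10⁷ m.
Semi-major axis a = (r_p + r_a)/2 = (6713.7 + 41811)/2 = 24262 km = 2.426×10⁷ m.
By Kepler's third law T = 2π√(a³/μ) = 2π × 5.986×10³ = 3.761×10⁴ s.
= 626.9 min.

T ≈ 626.9 min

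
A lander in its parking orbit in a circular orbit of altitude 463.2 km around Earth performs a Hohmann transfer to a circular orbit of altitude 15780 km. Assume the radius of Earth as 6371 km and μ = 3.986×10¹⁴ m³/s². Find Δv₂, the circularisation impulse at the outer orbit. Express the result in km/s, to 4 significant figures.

r₁ = 6371 + 463.2 = 6834.2 km = 6.8342×10⁶ m.
r₂ = 6371 + 15780 = 22151 km = 2.2151×10⁷ m.
Transfer ellipse a_t = (r₁ + r₂)/2 = 1.449×10⁷ m.
At r₁: circular v_c1 = √(μ/r₁) = 7637 m/s; transfer-perigee v_p = √[μ(2/r₁ − 1/a_t)] = 9442 m/s.
At r₂: circular v_c2 = √(μ/r₂) = 4242 m/s; transfer-apogee v_a = √[μ(2/r₂ − 1/a_t)] = 2913 m/s.
Δv₂ = v_c2 − v_a = 1329 m/s.
= 1.329 km/s.

Δv ≈ 1.329 km/s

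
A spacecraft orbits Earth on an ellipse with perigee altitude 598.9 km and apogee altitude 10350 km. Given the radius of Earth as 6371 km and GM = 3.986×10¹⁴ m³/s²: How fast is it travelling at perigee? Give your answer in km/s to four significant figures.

v ≈ 8.985 km/s

r_p = 6371 + 598.9 = 6969.9 km = 6.9699×10⁶ m.
r_a = 6371 + 10350 = 16721 km = 1.6721×10⁷ m.
Semi-major axis a = (r_p + r_a)/2 = 11845 km = 1.185×10⁷ m.
Vis-viva: v² = μ(2/r − 1/a) = 3.986×10¹⁴ × (2.869×10⁻⁷ − 8.442×10⁻⁸) = 8.073×10⁷ m²/s².
v = 8985 m/s = 8.985 km/s.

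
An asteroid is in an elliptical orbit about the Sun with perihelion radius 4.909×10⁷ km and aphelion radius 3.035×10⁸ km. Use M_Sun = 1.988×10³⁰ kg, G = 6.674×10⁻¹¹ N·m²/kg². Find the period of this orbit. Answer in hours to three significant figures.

μ = GM = 6.674×10⁻¹¹ × 1.988×10³⁰ = 1.327×10²⁰ m³/s².
Semi-major axis a = (r_p + r_a)/2 = (4.9090×10⁷ + 3.0350×10⁸)/2 = 1.7630×10⁸ km = 1.763×10¹¹ m.
By Kepler's third law T = 2π√(a³/μ) = 2π × 6.426×10⁶ = 4.038×10⁷ s.
= 11220 hours.

T ≈ 11200 hours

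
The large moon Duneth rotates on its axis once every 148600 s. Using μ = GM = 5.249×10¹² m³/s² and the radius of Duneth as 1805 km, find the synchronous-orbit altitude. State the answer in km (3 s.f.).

h_sync ≈ 12500 km

A synchronous orbit has period T, so by Kepler's third law a = (μT²/4π²)^(1/3).
μT²/4π² = 5.249×10¹² × (1.486×10⁵)² / 39.48 = 2.936×10²¹ m³.
a = 1.432×10⁷ m = 14319 km.
Altitude h = a − R = 14319 − 1805 = 12514 km.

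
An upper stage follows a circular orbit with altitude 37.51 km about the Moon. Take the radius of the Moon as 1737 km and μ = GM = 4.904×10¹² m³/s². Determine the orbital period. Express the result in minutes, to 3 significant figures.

r = 1737 + 37.51 = 1774.5 km = 1.7745×10⁶ m.
Kepler's third law: T = 2π√(r³/μ) = 2π√((1.775×10⁶)³ / 4.904×10¹²).
r³/μ = 1.139×10⁶ s², so T = 2π × 1.067×10³ = 6.707×10³ s.
Converting: 6.707×10³ s ÷ 60.00 = 111.8 minutes.

T ≈ 112 minutes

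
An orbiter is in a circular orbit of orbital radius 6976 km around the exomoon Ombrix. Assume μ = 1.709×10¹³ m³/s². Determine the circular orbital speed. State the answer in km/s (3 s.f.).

r = 6976 km = 6.976×10⁶ m.
For a circular orbit v = √(μ/r) = √(1.709×10¹³ / 6.976×10⁶) = √(2.450×10⁶) = 1565 m/s.
That is 1.565 km/s.

v ≈ 1.57 km/s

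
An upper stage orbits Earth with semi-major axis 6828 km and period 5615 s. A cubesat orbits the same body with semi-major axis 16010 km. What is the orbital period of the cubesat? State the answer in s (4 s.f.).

Kepler's third law: T² ∝ a³, so T₂ = T₁ (a₂/a₁)^(3/2).
a₂/a₁ = 2.345, (a₂/a₁)^(3/2) = 3.590.
T₂ = 5615 × 3.590 = 20160 s.

T₂ ≈ 20160 s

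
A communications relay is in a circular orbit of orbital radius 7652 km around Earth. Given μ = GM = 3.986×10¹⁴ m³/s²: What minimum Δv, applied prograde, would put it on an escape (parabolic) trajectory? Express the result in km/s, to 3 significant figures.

Δv ≈ 2.99 km/s

r = 7652 km = 7.652×10⁶ m.
Circular speed v_c = √(μ/r) = 7217 m/s.
Escape speed v_esc = √(2μ/r) = √2 × v_c = 10210 m/s.
Δv = v_esc − v_c = 2990 m/s = 2.990 km/s.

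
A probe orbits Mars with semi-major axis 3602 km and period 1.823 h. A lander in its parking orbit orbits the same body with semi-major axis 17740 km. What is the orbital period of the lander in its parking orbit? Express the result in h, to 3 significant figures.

T₂ ≈ 19.9 h

Kepler's third law: T² ∝ a³, so T₂ = T₁ (a₂/a₁)^(3/2).
a₂/a₁ = 4.925, (a₂/a₁)^(3/2) = 10.93.
T₂ = 1.823 × 10.93 = 19.93 h.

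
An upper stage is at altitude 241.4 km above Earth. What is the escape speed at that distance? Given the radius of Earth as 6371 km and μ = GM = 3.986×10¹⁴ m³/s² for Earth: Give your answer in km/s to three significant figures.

r = 6371 + 241.4 = 6612.4 km = 6.6124×10⁶ m.
Escape speed v_esc = √(2μ/r) = √(2 × 3.986×10¹⁴ / 6.612×10⁶) = √(1.206×10⁸) = 10980 m/s.
= 10.98 km/s.

v_esc ≈ 11.0 km/s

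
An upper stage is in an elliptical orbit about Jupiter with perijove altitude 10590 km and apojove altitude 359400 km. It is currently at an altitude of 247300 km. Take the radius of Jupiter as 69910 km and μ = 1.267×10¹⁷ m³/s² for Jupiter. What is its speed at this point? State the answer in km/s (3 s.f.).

v ≈ 17.4 km/s

r_p = 69910 + 10590 = 80500 km = 8.0500×10⁷ m.
r_a = 69910 + 359400 = 429310 km = 4.2931×10⁸ m.
r = 69910 + 247300 = 3.1721×10⁵ km = 3.172×10⁸ m.
Semi-major axis a = (r_p + r_a)/2 = 2.5490×10⁵ km = 2.549×10⁸ m.
Vis-viva: v² = μ(2/r − 1/a) = 1.267×10¹⁷ × (6.305×10⁻⁹ − 3.923×10⁻⁹) = 3.018×10⁸ m²/s².
v = 17370 m/s = 17.37 km/s.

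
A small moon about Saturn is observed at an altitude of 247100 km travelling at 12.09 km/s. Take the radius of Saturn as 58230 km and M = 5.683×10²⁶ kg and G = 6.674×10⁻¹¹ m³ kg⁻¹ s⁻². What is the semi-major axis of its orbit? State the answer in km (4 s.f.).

μ = GM = 6.674×10⁻¹¹ × 5.683×10²⁶ = 3.793×10¹⁶ m³/s².
r = 58230 + 247100 = 3.0533×10⁵ km = 3.053×10⁸ m.
Vis-viva rearranged: 1/a = 2/r − v²/μ = 6.550×10⁻⁹ − 3.854×10⁻⁹ = 2.696×10⁻⁹ m⁻¹.
a = 3.709×10⁸ m = 3.7085×10⁵ km.

a ≈ 3.709×10⁵ km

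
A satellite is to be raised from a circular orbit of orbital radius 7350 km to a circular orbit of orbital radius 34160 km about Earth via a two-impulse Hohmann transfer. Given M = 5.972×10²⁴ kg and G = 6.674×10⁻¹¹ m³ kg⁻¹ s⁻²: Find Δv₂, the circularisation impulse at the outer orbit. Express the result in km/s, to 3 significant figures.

μ = GM = 6.674×10⁻¹¹ × 5.972×10²⁴ = 3.986×10¹⁴ m³/s².
r₁ = 7350 km = 7.350×10⁶ m.
r₂ = 34160 km = 3.416×10⁷ m.
Transfer ellipse a_t = (r₁ + r₂)/2 = 2.076×10⁷ m.
At r₁: circular v_c1 = √(μ/r₁) = 7364 m/s; transfer-perigee v_p = √[μ(2/r₁ − 1/a_t)] = 9447 m/s.
At r₂: circular v_c2 = √(μ/r₂) = 3416 m/s; transfer-apogee v_a = √[μ(2/r₂ − 1/a_t)] = 2033 m/s.
Δv₂ = v_c2 − v_a = 1383 m/s.
= 1.383 km/s.

Δv ≈ 1.38 km/s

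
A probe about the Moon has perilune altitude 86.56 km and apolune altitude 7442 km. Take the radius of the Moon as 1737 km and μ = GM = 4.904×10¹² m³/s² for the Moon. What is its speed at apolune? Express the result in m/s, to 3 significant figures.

r_p = 1737 + 86.56 = 1823.6 km = 1.8236×10⁶ m.
r_a = 1737 + 7442 = 9179.0 km = 9.1790×10⁶ m.
Semi-major axis a = (r_p + r_a)/2 = 5501.3 km = 5.501×10⁶ m.
Vis-viva: v² = μ(2/r − 1/a) = 4.904×10¹² × (2.179×10⁻⁷ − 1.818×10⁻⁷) = 1.771×10⁵ m²/s².
v = 420.8 m/s.

v ≈ 421 m/s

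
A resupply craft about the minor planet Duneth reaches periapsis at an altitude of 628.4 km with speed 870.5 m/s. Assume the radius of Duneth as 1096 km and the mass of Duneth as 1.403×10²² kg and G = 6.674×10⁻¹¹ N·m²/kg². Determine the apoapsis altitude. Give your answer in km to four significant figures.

apoapsis altitude ≈ 2885 km

μ = GM = 6.674×10⁻¹¹ × 1.403×10²² = 9.364×10¹¹ m³/s².
r_p = 1096 + 628.4 = 1724.4 km = 1.724×10⁶ m.
Specific energy ε = v²/2 − μ/r = -1.641×10⁵ J/kg, so a = −μ/(2ε) = 2.853×10⁶ m.
The apsides satisfy r_p + r_a = 2a, so the apoapsis radius is 2a − r_p = 3.981×10⁶ m = 3980.9 km.
Apoapsis altitude = 3980.9 − 1096 = 2884.9 km.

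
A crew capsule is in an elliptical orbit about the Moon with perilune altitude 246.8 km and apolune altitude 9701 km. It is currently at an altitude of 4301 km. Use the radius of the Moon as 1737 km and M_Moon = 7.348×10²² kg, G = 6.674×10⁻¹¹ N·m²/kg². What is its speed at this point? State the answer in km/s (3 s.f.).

v ≈ 0.945 km/s

μ = GM = 6.674×10⁻¹¹ × 7.348×10²² = 4.904×10¹² m³/s².
r_p = 1737 + 246.8 = 1983.8 km = 1.9838×10⁶ m.
r_a = 1737 + 9701 = 11438 km = 1.1438×10⁷ m.
r = 1737 + 4301 = 6038.0 km = 6.038×10⁶ m.
Semi-major axis a = (r_p + r_a)/2 = 6710.9 km = 6.711×10⁶ m.
Vis-viva: v² = μ(2/r − 1/a) = 4.904×10¹² × (3.312×10⁻⁷ − 1.490×10⁻⁷) = 8.936×10⁵ m²/s².
v = 945.3 m/s = 0.9453 km/s.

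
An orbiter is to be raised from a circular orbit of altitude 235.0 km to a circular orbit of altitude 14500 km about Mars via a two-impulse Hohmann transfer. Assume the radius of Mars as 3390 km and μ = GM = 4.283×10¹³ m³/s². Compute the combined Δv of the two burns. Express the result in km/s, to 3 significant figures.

Δv_total ≈ 1.64 km/s

r₁ = 3390 + 235.0 = 3625.0 km = 3.6250×10⁶ m.
r₂ = 3390 + 14500 = 17890 km = 1.7890×10⁷ m.
Transfer ellipse a_t = (r₁ + r₂)/2 = 1.076×10⁷ m.
At r₁: circular v_c1 = √(μ/r₁) = 3437 m/s; transfer-periapsis v_p = √[μ(2/r₁ − 1/a_t)] = 4433 m/s.
Δv₁ = v_p − v_c1 = 995.4 m/s.
At r₂: circular v_c2 = √(μ/r₂) = 1547 m/s; transfer-apoapsis v_a = √[μ(2/r₂ − 1/a_t)] = 898.2 m/s.
Δv₂ = v_c2 − v_a = 649.1 m/s.
Total Δv = Δv₁ + Δv₂ = 1644 m/s = 1.644 km/s.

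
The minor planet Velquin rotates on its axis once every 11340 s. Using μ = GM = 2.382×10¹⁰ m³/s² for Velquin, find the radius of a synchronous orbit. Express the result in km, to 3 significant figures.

r_sync ≈ 427 km

A synchronous orbit has period T, so by Kepler's third law a = (μT²/4π²)^(1/3).
μT²/4π² = 2.382×10¹⁰ × (1.134×10⁴)² / 39.48 = 7.759×10¹⁶ m³.
a = 4.265×10⁵ m = 426.52 km.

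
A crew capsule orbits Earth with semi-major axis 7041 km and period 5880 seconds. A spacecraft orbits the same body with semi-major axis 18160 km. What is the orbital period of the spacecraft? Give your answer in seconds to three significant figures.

Kepler's third law: T² ∝ a³, so T₂ = T₁ (a₂/a₁)^(3/2).
a₂/a₁ = 2.579, (a₂/a₁)^(3/2) = 4.142.
T₂ = 5880 × 4.142 = 24360 seconds.

T₂ ≈ 24400 seconds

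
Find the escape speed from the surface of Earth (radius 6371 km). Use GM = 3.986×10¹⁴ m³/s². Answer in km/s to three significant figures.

v_esc ≈ 11.2 km/s

r = R = 6.371×10⁶ m.
Escape speed v_esc = √(2μ/r) = √(2 × 3.986×10¹⁴ / 6.371×10⁶) = √(1.251×10⁸) = 11190 m/s.
= 11.19 km/s.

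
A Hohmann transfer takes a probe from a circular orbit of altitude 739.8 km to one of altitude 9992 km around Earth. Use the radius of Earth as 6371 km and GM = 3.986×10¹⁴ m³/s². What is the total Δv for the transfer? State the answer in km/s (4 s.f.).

Δv_total ≈ 2.447 km/s

r₁ = 6371 + 739.8 = 7110.8 km = 7.1108×10⁶ m.
r₂ = 6371 + 9992 = 16363 km = 1.6363×10⁷ m.
Transfer ellipse a_t = (r₁ + r₂)/2 = 1.174×10⁷ m.
At r₁: circular v_c1 = √(μ/r₁) = 7487 m/s; transfer-perigee v_p = √[μ(2/r₁ − 1/a_t)] = 8840 m/s.
Δv₁ = v_p − v_c1 = 1353 m/s.
At r₂: circular v_c2 = √(μ/r₂) = 4936 m/s; transfer-apogee v_a = √[μ(2/r₂ − 1/a_t)] = 3842 m/s.
Δv₂ = v_c2 − v_a = 1094 m/s.
Total Δv = Δv₁ + Δv₂ = 2447 m/s = 2.447 km/s.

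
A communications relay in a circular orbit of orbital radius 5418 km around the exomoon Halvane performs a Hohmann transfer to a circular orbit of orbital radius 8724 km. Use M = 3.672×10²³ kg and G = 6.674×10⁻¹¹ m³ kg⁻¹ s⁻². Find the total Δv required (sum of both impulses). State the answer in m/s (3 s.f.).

μ = GM = 6.674×10⁻¹¹ × 3.672×10²³ = 2.451×10¹³ m³/s².
r₁ = 5418 km = 5.418×10⁶ m.
r₂ = 8724 km = 8.724×10⁶ m.
Transfer ellipse a_t = (r₁ + r₂)/2 = 7.071×10⁶ m.
At r₁: circular v_c1 = √(μ/r₁) = 2127 m/s; transfer-periapsis v_p = √[μ(2/r₁ − 1/a_t)] = 2362 m/s.
Δv₁ = v_p − v_c1 = 235.5 m/s.
At r₂: circular v_c2 = √(μ/r₂) = 1676 m/s; transfer-apoapsis v_a = √[μ(2/r₂ − 1/a_t)] = 1467 m/s.
Δv₂ = v_c2 − v_a = 208.9 m/s.
Total Δv = Δv₁ + Δv₂ = 444.5 m/s.

Δv_total ≈ 444 m/s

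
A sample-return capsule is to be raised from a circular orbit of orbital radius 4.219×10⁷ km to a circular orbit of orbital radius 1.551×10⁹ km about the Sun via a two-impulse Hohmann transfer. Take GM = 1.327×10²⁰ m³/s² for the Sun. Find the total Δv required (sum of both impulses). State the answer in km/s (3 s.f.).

r₁ = 4.219×10⁷ km = 4.219×10¹⁰ m.
r₂ = 1.551×10⁹ km = 1.551×10¹² m.
Transfer ellipse a_t = (r₁ + r₂)/2 = 7.966×10¹¹ m.
At r₁: circular v_c1 = √(μ/r₁) = 56080 m/s; transfer-perihelion v_p = √[μ(2/r₁ − 1/a_t)] = 78260 m/s.
Δv₁ = v_p − v_c1 = 22170 m/s.
At r₂: circular v_c2 = √(μ/r₂) = 9250 m/s; transfer-aphelion v_a = √[μ(2/r₂ − 1/a_t)] = 2129 m/s.
Δv₂ = v_c2 − v_a = 7121 m/s.
Total Δv = Δv₁ + Δv₂ = 29290 m/s = 29.29 km/s.

Δv_total ≈ 29.3 km/s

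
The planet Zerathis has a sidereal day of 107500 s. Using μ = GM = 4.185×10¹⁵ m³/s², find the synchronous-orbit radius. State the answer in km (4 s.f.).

A synchronous orbit has period T, so by Kepler's third law a = (μT²/4π²)^(1/3).
μT²/4π² = 4.185×10¹⁵ × (1.075×10⁵)² / 39.48 = 1.225×10²⁴ m³.
a = 1.070×10⁸ m = 1.0700×10⁵ km.

r_sync ≈ 1.070×10⁵ km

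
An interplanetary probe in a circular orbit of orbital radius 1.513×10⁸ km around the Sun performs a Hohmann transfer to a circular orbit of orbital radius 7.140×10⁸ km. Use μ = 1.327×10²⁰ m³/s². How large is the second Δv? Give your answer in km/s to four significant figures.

r₁ = 1.513×10⁸ km = 1.513×10¹¹ m.
r₂ = 7.140×10⁸ km = 7.140×10¹¹ m.
Transfer ellipse a_t = (r₁ + r₂)/2 = 4.326×10¹¹ m.
At r₁: circular v_c1 = √(μ/r₁) = 29620 m/s; transfer-perihelion v_p = √[μ(2/r₁ − 1/a_t)] = 38040 m/s.
At r₂: circular v_c2 = √(μ/r₂) = 13630 m/s; transfer-aphelion v_a = √[μ(2/r₂ − 1/a_t)] = 8062 m/s.
Δv₂ = v_c2 − v_a = 5571 m/s.
= 5.571 km/s.

Δv ≈ 5.571 km/s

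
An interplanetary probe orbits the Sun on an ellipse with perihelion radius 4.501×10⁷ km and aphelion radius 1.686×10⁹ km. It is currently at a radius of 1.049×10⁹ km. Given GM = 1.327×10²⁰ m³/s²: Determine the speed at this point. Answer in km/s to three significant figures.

Semi-major axis a = (r_p + r_a)/2 = 8.6550×10⁸ km = 8.655×10¹¹ m.
Vis-viva: v² = μ(2/r − 1/a) = 1.327×10²⁰ × (1.907×10⁻¹² − 1.155×10⁻¹²) = 9.968×10⁷ m²/s².
v = 9984 m/s = 9.984 km/s.

v ≈ 9.98 km/s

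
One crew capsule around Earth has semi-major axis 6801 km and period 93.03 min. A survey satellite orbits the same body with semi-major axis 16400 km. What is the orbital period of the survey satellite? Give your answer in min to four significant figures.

Kepler's third law: T² ∝ a³, so T₂ = T₁ (a₂/a₁)^(3/2).
a₂/a₁ = 2.411, (a₂/a₁)^(3/2) = 3.745.
T₂ = 93.03 × 3.745 = 348.4 min.

T₂ ≈ 348.4 min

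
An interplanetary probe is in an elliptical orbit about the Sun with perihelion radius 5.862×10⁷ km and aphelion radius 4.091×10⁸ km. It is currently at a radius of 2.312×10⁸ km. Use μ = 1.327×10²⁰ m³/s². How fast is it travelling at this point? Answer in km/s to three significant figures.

Semi-major axis a = (r_p + r_a)/2 = 2.3386×10⁸ km = 2.339×10¹¹ m.
Vis-viva: v² = μ(2/r − 1/a) = 1.327×10²⁰ × (8.651×10⁻¹² − 4.276×10⁻¹²) = 5.805×10⁸ m²/s².
v = 24090 m/s = 24.09 km/s.

v ≈ 24.1 km/s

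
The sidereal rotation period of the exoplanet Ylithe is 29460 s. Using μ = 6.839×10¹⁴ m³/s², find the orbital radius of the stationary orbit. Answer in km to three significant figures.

r_sync ≈ 24700 km

A synchronous orbit has period T, so by Kepler's third law a = (μT²/4π²)^(1/3).
μT²/4π² = 6.839×10¹⁴ × (2.946×10⁴)² / 39.48 = 1.503×10²² m³.
a = 2.468×10⁷ m = 24681 km.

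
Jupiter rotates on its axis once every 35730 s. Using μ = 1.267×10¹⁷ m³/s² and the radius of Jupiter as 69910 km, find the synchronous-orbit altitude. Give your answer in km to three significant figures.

A synchronous orbit has period T, so by Kepler's third law a = (μT²/4π²)^(1/3).
μT²/4π² = 1.267×10¹⁷ × (3.573×10⁴)² / 39.48 = 4.097×10²⁴ m³.
a = 1.600×10⁸ m = 1.6002×10⁵ km.
Altitude h = a − R = 1.6002×10⁵ − 69910 = 90105 km.

h_sync ≈ 90100 km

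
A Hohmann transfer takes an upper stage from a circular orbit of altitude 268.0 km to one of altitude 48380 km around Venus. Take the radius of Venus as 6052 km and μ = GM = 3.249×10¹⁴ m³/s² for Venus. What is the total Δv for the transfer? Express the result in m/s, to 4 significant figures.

Δv_total ≈ 3757 m/s

r₁ = 6052 + 268.0 = 6320.0 km = 6.3200×10⁶ m.
r₂ = 6052 + 48380 = 54432 km = 5.4432×10⁷ m.
Transfer ellipse a_t = (r₁ + r₂)/2 = 3.038×10⁷ m.
At r₁: circular v_c1 = √(μ/r₁) = 7170 m/s; transfer-periapsis v_p = √[μ(2/r₁ − 1/a_t)] = 9598 m/s.
Δv₁ = v_p − v_c1 = 2428 m/s.
At r₂: circular v_c2 = √(μ/r₂) = 2443 m/s; transfer-apoapsis v_a = √[μ(2/r₂ − 1/a_t)] = 1114 m/s.
Δv₂ = v_c2 − v_a = 1329 m/s.
Total Δv = Δv₁ + Δv₂ = 3757 m/s.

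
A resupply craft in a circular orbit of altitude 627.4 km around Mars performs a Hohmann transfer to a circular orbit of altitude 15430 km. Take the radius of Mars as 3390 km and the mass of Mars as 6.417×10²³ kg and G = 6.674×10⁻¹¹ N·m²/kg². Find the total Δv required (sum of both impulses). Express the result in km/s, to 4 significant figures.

Δv_total ≈ 1.540 km/s

μ = GM = 6.674×10⁻¹¹ × 6.417×10²³ = 4.283×10¹³ m³/s².
r₁ = 3390 + 627.4 = 4017.4 km = 4.0174×10⁶ m.
r₂ = 3390 + 15430 = 18820 km = 1.8820×10⁷ m.
Transfer ellipse a_t = (r₁ + r₂)/2 = 1.142×10⁷ m.
At r₁: circular v_c1 = √(μ/r₁) = 3265 m/s; transfer-periapsis v_p = √[μ(2/r₁ − 1/a_t)] = 4192 m/s.
Δv₁ = v_p − v_c1 = 926.7 m/s.
At r₂: circular v_c2 = √(μ/r₂) = 1509 m/s; transfer-apoapsis v_a = √[μ(2/r₂ − 1/a_t)] = 894.8 m/s.
Δv₂ = v_c2 − v_a = 613.7 m/s.
Total Δv = Δv₁ + Δv₂ = 1540 m/s = 1.540 km/s.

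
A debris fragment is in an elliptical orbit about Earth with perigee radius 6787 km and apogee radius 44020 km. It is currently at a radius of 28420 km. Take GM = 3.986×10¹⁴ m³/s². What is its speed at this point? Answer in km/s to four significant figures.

v ≈ 3.516 km/s

Semi-major axis a = (r_p + r_a)/2 = 25404 km = 2.540×10⁷ m.
Vis-viva: v² = μ(2/r − 1/a) = 3.986×10¹⁴ × (7.037×10⁻⁸ − 3.936×10⁻⁸) = 1.236×10⁷ m²/s².
v = 3516 m/s = 3.516 km/s.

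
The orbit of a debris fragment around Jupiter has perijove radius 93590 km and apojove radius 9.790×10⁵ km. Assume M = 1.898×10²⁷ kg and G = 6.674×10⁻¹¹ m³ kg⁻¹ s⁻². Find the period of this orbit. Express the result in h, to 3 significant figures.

T ≈ 60.9 h

μ = GM = 6.674×10⁻¹¹ × 1.898×10²⁷ = 1.267×10¹⁷ m³/s².
Semi-major axis a = (r_p + r_a)/2 = (93590 + 9.7900×10⁵)/2 = 5.3630×10⁵ km = 5.363×10⁸ m.
By Kepler's third law T = 2π√(a³/μ) = 2π × 3.490×10⁴ = 2.193×10⁵ s.
= 60.90 h.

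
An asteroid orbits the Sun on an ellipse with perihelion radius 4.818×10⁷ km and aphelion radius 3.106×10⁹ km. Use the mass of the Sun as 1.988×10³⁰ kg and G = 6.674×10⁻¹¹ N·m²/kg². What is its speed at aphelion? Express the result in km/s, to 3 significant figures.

μ = GM = 6.674×10⁻¹¹ × 1.988×10³⁰ = 1.327×10²⁰ m³/s².
Semi-major axis a = (r_p + r_a)/2 = 1.5771×10⁹ km = 1.577×10¹² m.
Vis-viva: v² = μ(2/r − 1/a) = 1.327×10²⁰ × (6.439×10⁻¹³ − 6.341×10⁻¹³) = 1.305×10⁶ m²/s².
v = 1142 m/s = 1.142 km/s.

v ≈ 1.14 km/s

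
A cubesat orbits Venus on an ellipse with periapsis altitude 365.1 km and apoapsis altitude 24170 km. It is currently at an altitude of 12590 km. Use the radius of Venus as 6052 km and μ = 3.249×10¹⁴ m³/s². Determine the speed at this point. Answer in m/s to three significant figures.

r_p = 6052 + 365.1 = 6417.1 km = 6.4171×10⁶ m.
r_a = 6052 + 24170 = 30222 km = 3.0222×10⁷ m.
r = 6052 + 12590 = 18642 km = 1.864×10⁷ m.
Semi-major axis a = (r_p + r_a)/2 = 18320 km = 1.832×10⁷ m.
Vis-viva: v² = μ(2/r − 1/a) = 3.249×10¹⁴ × (1.073×10⁻⁷ − 5.459×10⁻⁸) = 1.712×10⁷ m²/s².
v = 4138 m/s.

v ≈ 4140 m/s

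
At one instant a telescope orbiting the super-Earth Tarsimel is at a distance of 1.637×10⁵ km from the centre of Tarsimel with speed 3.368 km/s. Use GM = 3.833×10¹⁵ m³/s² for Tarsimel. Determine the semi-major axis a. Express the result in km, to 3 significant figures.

r = 1.637×10⁸ m.
Vis-viva rearranged: 1/a = 2/r − v²/μ = 1.222×10⁻⁸ − 2.959×10⁻⁹ = 9.258×10⁻⁹ m⁻¹.
a = 1.080×10⁸ m = 1.0801×10⁵ km.

a ≈ 1.08×10⁵ km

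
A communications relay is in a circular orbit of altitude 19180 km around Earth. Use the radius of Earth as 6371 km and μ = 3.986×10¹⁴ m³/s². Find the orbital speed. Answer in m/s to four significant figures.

r = 6371 + 19180 = 25551 km = 2.5551×10⁷ m.
For a circular orbit v = √(μ/r) = √(3.986×10¹⁴ / 2.555×10⁷) = √(1.560×10⁷) = 3950 m/s.

v ≈ 3950 m/s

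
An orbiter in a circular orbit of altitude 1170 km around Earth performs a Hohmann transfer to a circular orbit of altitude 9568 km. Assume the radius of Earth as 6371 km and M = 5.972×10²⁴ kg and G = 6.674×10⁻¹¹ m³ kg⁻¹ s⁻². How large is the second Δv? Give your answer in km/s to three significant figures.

Δv ≈ 0.993 km/s

μ = GM = 6.674×10⁻¹¹ × 5.972×10²⁴ = 3.986×10¹⁴ m³/s².
r₁ = 6371 + 1170 = 7541.0 km = 7.5410×10⁶ m.
r₂ = 6371 + 9568 = 15939 km = 1.5939×10⁷ m.
Transfer ellipse a_t = (r₁ + r₂)/2 = 1.174×10⁷ m.
At r₁: circular v_c1 = √(μ/r₁) = 7270 m/s; transfer-perigee v_p = √[μ(2/r₁ − 1/a_t)] = 8471 m/s.
At r₂: circular v_c2 = √(μ/r₂) = 5001 m/s; transfer-apogee v_a = √[μ(2/r₂ − 1/a_t)] = 4008 m/s.
Δv₂ = v_c2 − v_a = 992.8 m/s.
= 0.9928 km/s.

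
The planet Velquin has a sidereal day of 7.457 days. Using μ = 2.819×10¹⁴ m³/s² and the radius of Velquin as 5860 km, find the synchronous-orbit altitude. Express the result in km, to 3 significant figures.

h_sync ≈ 1.38×10⁵ km

T = 7.457 days = 6.443×10⁵ s.
A synchronous orbit has period T, so by Kepler's third law a = (μT²/4π²)^(1/3).
μT²/4π² = 2.819×10¹⁴ × (6.443×10⁵)² / 39.48 = 2.964×10²⁴ m³.
a = 1.436×10⁸ m = 1.4365×10⁵ km.
Altitude h = a − R = 1.4365×10⁵ − 5860 = 1.3779×10⁵ km.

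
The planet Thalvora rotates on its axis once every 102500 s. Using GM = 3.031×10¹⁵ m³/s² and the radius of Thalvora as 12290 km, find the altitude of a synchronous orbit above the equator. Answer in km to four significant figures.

h_sync ≈ 80800 km

A synchronous orbit has period T, so by Kepler's third law a = (μT²/4π²)^(1/3).
μT²/4π² = 3.031×10¹⁵ × (1.025×10⁵)² / 39.48 = 8.066×10²³ m³.
a = 9.309×10⁷ m = 93087 km.
Altitude h = a − R = 93087 − 12290 = 80797 km.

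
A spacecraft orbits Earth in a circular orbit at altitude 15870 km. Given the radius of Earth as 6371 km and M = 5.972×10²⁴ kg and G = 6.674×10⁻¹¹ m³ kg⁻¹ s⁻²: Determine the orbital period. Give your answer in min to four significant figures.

T ≈ 550.2 min

μ = GM = 6.674×10⁻¹¹ × 5.972×10²⁴ = 3.986×10¹⁴ m³/s².
r = 6371 + 15870 = 22241 km = 2.2241×10⁷ m.
Kepler's third law: T = 2π√(r³/μ) = 2π√((2.224×10⁷)³ / 3.986×10¹⁴).
r³/μ = 2.760×10⁷ s², so T = 2π × 5.254×10³ = 3.301×10⁴ s.
Converting: 3.301×10⁴ s ÷ 60.00 = 550.2 min.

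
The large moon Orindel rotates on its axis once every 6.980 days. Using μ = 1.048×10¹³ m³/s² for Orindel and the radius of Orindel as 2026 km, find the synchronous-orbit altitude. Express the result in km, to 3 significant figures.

T = 6.980 days = 6.031×10⁵ s.
A synchronous orbit has period T, so by Kepler's third law a = (μT²/4π²)^(1/3).
μT²/4π² = 1.048×10¹³ × (6.031×10⁵)² / 39.48 = 9.655×10²² m³.
a = 4.588×10⁷ m = 45875 km.
Altitude h = a − R = 45875 − 2026 = 43849 km.

h_sync ≈ 43800 km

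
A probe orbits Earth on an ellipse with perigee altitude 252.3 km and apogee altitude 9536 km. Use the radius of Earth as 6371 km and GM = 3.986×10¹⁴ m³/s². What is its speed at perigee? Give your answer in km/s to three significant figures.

r_p = 6371 + 252.3 = 6623.3 km = 6.6233×10⁶ m.
r_a = 6371 + 9536 = 15907 km = 1.5907×10⁷ m.
Semi-major axis a = (r_p + r_a)/2 = 11265 km = 1.127×10⁷ m.
Vis-viva: v² = μ(2/r − 1/a) = 3.986×10¹⁴ × (3.020×10⁻⁷ − 8.877×10⁻⁸) = 8.498×10⁷ m²/s².
v = 9218 m/s = 9.218 km/s.

v ≈ 9.22 km/s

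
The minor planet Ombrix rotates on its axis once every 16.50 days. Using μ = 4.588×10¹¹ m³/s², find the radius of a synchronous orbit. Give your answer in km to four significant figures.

r_sync ≈ 28690 km

T = 16.50 days = 1.426×10⁶ s.
A synchronous orbit has period T, so by Kepler's third law a = (μT²/4π²)^(1/3).
μT²/4π² = 4.588×10¹¹ × (1.426×10⁶)² / 39.48 = 2.362×10²² m³.
a = 2.869×10⁷ m = 28691 km.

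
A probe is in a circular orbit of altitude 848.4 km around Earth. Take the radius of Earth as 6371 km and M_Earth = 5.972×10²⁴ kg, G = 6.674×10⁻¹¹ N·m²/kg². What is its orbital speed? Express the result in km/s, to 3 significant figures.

μ = GM = 6.674×10⁻¹¹ × 5.972×10²⁴ = 3.986×10¹⁴ m³/s².
r = 6371 + 848.4 = 7219.4 km = 7.2194×10⁶ m.
For a circular orbit v = √(μ/r) = √(3.986×10¹⁴ / 7.219×10⁶) = √(5.521×10⁷) = 7430 m/s.
That is 7.430 km/s.

v ≈ 7.43 km/s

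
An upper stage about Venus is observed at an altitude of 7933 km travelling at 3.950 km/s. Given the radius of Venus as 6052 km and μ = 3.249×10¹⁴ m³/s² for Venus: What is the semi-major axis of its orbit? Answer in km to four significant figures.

r = 6052 + 7933 = 13985 km = 1.398×10⁷ m.
Specific orbital energy ε = v²/2 − μ/r = (3950)²/2 − 3.249×10¹⁴/1.398×10⁷ = -1.543×10⁷ J/kg.
Since ε = −μ/(2a), a = −μ/(2ε) = 1.053×10⁷ m = 10528 km.

a ≈ 10530 km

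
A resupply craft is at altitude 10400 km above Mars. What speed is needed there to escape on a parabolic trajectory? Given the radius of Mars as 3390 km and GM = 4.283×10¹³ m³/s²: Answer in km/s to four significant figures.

r = 3390 + 10400 = 13790 km = 1.3790×10⁷ m.
Escape speed v_esc = √(2μ/r) = √(2 × 4.283×10¹³ / 1.379×10⁷) = √(6.212×10⁶) = 2492 m/s.
= 2.492 km/s.

v_esc ≈ 2.492 km/s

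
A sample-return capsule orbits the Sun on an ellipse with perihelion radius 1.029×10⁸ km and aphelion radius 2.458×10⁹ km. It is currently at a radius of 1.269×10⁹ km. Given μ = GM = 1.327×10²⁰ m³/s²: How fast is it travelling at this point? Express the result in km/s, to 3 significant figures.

v ≈ 10.3 km/s

Semi-major axis a = (r_p + r_a)/2 = 1.2804×10⁹ km = 1.280×10¹² m.
Vis-viva: v² = μ(2/r − 1/a) = 1.327×10²⁰ × (1.576×10⁻¹² − 7.810×10⁻¹³) = 1.055×10⁸ m²/s².
v = 10270 m/s = 10.27 km/s.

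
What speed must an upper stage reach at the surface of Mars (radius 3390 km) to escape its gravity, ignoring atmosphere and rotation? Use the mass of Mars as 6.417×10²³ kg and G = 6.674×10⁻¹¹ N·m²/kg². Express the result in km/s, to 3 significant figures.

μ = GM = 6.674×10⁻¹¹ × 6.417×10²³ = 4.283×10¹³ m³/s².
r = R = 3.390×10⁶ m.
Escape speed v_esc = √(2μ/r) = √(2 × 4.283×10¹³ / 3.390×10⁶) = √(2.527×10⁷) = 5027 m/s.
= 5.027 km/s.

v_esc ≈ 5.03 km/s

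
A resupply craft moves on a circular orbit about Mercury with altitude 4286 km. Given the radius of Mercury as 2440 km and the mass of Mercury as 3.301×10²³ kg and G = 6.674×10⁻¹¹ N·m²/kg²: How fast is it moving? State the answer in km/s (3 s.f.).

v ≈ 1.81 km/s

μ = GM = 6.674×10⁻¹¹ × 3.301×10²³ = 2.203×10¹³ m³/s².
r = 2440 + 4286 = 6726.0 km = 6.7260×10⁶ m.
For a circular orbit v = √(μ/r) = √(2.203×10¹³ / 6.726×10⁶) = √(3.275×10⁶) = 1810 m/s.
That is 1.810 km/s.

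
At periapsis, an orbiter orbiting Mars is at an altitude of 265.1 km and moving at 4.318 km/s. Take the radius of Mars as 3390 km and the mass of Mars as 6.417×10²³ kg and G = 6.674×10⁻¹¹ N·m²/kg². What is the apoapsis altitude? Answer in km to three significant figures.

μ = GM = 6.674×10⁻¹¹ × 6.417×10²³ = 4.283×10¹³ m³/s².
r_p = 3390 + 265.1 = 3655.1 km = 3.655×10⁶ m.
Specific energy ε = v²/2 − μ/r = -2.395×10⁶ J/kg, so a = −μ/(2ε) = 8.943×10⁶ m.
The apsides satisfy r_p + r_a = 2a, so the apoapsis radius is 2a − r_p = 1.423×10⁷ m = 14230 km.
Apoapsis altitude = 14230 − 3390 = 10840 km.

apoapsis altitude ≈ 10800 km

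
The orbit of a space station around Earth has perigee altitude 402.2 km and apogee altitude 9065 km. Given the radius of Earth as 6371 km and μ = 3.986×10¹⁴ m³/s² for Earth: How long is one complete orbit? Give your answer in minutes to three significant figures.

r_p = 6371 + 402.2 = 6773.2 km = 6.7732×10⁶ m.
r_a = 6371 + 9065 = 15436 km = 1.5436×10⁷ m.
Semi-major axis a = (r_p + r_a)/2 = (6773.2 + 15436)/2 = 11105 km = 1.110×10⁷ m.
By Kepler's third law T = 2π√(a³/μ) = 2π × 1.853×10³ = 1.165×10⁴ s.
= 194.1 minutes.

T ≈ 194 minutes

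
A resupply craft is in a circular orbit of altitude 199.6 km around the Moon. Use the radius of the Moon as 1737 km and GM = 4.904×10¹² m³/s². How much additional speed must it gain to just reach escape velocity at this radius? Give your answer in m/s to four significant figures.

Δv ≈ 659.1 m/s

r = 1737 + 199.6 = 1936.6 km = 1.9366×10⁶ m.
Circular speed v_c = √(μ/r) = 1591 m/s.
Escape speed v_esc = √(2μ/r) = √2 × v_c = 2250 m/s.
Δv = v_esc − v_c = 659.1 m/s.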